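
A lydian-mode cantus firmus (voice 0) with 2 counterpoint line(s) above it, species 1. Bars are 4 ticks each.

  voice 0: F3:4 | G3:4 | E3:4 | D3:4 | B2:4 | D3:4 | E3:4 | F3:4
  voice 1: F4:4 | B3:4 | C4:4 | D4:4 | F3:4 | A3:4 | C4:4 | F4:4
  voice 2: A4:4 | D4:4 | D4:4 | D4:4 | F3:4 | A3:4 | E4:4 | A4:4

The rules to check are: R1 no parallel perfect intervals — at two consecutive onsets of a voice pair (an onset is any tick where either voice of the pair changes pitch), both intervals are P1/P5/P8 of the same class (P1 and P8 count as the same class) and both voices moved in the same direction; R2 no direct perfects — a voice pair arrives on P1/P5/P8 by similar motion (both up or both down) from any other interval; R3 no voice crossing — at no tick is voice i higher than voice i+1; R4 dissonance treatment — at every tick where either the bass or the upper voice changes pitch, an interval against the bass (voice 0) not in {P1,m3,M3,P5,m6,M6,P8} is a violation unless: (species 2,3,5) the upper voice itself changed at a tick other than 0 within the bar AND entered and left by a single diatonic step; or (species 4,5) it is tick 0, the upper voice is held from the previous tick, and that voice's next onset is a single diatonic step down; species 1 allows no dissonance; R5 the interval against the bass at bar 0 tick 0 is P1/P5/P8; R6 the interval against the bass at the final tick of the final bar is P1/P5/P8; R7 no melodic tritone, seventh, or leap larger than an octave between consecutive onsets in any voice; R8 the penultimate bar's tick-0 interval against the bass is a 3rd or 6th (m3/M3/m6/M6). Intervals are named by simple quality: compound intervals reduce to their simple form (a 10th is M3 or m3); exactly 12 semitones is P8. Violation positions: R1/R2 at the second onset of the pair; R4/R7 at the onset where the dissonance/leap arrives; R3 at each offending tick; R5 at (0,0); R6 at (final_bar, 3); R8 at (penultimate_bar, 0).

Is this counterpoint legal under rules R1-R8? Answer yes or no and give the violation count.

bar 0: v0=F3 v1=F4 v2=A4 (M3)
bar 1: v0=G3 v1=B3 v2=D4 (P5)
bar 2: v0=E3 v1=C4 v2=D4 (m7)
bar 3: v0=D3 v1=D4 v2=D4 (P8)
bar 4: v0=B2 v1=F3 v2=F3 (TT)
bar 5: v0=D3 v1=A3 v2=A3 (P5)
bar 6: v0=E3 v1=C4 v2=E4 (P8)
bar 7: v0=F3 v1=F4 v2=A4 (M3)
  R5 @ bar0.0: opens on M3
  R7 @ bar1.0: F4->B3 leap 6st
  R4 @ bar2.0: E3/D4 m7 untreated
  R1 @ bar4.0: D4/D4 P1 -> F3/F3 P1 similar
  R4 @ bar4.0: B2/F3 TT untreated
  R4 @ bar4.0: B2/F3 TT untreated
  R1 @ bar5.0: F3/F3 P1 -> A3/A3 P1 similar
  R2 @ bar5.0: B2/F3 TT -> D3/A3 P5 similar
  R2 @ bar5.0: B2/F3 TT -> D3/A3 P5 similar
  R2 @ bar6.0: D3/A3 P5 -> E3/E4 P8 similar
  R8 @ bar6.0: penult P8 not 3rd/6th
  R2 @ bar7.0: E3/C4 m6 -> F3/F4 P8 similar
  R6 @ bar7.3: closes on M3

No (13 violations)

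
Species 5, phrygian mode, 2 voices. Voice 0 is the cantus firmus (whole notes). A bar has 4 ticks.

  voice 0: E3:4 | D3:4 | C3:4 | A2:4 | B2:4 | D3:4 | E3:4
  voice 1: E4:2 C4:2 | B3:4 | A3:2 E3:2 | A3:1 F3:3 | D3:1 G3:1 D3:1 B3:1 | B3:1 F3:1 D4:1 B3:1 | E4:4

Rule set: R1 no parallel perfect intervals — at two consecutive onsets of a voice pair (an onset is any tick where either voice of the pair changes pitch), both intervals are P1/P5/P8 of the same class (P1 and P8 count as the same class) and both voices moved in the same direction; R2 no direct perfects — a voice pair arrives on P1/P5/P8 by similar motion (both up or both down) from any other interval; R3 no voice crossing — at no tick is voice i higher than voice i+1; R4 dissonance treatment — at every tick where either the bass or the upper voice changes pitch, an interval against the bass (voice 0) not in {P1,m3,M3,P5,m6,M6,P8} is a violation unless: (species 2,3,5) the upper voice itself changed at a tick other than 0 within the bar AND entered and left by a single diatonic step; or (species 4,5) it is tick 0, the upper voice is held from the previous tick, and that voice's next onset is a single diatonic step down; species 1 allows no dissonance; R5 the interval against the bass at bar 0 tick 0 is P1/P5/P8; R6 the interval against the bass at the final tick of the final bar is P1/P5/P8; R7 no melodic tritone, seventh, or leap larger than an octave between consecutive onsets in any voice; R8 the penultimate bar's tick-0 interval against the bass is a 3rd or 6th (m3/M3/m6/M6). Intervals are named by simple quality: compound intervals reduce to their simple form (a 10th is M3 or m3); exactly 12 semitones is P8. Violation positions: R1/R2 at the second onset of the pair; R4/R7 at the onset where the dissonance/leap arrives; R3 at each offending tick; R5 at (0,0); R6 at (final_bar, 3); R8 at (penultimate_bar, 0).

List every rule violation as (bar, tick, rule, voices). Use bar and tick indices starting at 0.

(5, 1, R7, (1,))
(6, 0, R2, (0, 1))

bar 0: v0=E3 v1=E4 downbeat P8
bar 1: v0=D3 v1=B3 downbeat M6
bar 2: v0=C3 v1=A3 downbeat M6
bar 3: v0=A2 v1=A3 downbeat P8
bar 4: v0=B2 v1=D3 downbeat m3
bar 5: v0=D3 v1=B3 downbeat M6
bar 6: v0=E3 v1=E4 downbeat P8
  -> R7 @ bar 5 tick 1 v(1,): B3->F3 leap 6st
  -> R2 @ bar 6 tick 0 v(0, 1): D3/B3 M6 -> E3/E4 P8 similar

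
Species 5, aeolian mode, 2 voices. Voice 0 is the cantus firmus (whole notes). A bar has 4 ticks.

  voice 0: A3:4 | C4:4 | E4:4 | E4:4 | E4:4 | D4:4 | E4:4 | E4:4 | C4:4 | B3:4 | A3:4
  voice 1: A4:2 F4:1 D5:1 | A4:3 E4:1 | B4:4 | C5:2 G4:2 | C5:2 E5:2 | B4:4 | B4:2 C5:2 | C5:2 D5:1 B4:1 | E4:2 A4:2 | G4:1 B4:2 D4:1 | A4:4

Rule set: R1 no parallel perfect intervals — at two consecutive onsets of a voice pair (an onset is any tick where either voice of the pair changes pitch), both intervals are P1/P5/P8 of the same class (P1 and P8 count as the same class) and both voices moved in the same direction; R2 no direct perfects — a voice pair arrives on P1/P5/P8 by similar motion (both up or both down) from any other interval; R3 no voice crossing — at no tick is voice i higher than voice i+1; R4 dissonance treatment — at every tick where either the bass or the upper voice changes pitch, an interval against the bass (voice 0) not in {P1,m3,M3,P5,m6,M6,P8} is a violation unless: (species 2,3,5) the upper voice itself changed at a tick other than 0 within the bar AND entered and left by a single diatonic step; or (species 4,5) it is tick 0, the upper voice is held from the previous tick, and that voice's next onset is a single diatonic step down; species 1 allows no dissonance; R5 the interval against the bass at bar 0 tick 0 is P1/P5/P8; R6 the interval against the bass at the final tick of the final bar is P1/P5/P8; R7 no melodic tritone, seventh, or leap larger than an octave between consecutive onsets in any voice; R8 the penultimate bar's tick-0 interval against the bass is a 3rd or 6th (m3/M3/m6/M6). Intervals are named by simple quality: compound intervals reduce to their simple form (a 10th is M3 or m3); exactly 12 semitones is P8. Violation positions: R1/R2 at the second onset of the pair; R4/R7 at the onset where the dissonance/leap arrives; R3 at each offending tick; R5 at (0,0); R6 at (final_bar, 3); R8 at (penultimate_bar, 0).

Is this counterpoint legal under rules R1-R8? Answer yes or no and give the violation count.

No (3 violations)

bar 0: v0=A3 v1=A4 (P8)
bar 1: v0=C4 v1=A4 (M6)
bar 2: v0=E4 v1=B4 (P5)
bar 3: v0=E4 v1=C5 (m6)
bar 4: v0=E4 v1=C5 (m6)
bar 5: v0=D4 v1=B4 (M6)
bar 6: v0=E4 v1=B4 (P5)
bar 7: v0=E4 v1=C5 (m6)
bar 8: v0=C4 v1=E4 (M3)
bar 9: v0=B3 v1=G4 (m6)
bar 10: v0=A3 v1=A4 (P8)
  R4 @ bar0.3: A3/D5 P4 untreated
  R2 @ bar2.0: C4/E4 M3 -> E4/B4 P5 similar
  R4 @ bar7.2: E4/D5 m7 untreated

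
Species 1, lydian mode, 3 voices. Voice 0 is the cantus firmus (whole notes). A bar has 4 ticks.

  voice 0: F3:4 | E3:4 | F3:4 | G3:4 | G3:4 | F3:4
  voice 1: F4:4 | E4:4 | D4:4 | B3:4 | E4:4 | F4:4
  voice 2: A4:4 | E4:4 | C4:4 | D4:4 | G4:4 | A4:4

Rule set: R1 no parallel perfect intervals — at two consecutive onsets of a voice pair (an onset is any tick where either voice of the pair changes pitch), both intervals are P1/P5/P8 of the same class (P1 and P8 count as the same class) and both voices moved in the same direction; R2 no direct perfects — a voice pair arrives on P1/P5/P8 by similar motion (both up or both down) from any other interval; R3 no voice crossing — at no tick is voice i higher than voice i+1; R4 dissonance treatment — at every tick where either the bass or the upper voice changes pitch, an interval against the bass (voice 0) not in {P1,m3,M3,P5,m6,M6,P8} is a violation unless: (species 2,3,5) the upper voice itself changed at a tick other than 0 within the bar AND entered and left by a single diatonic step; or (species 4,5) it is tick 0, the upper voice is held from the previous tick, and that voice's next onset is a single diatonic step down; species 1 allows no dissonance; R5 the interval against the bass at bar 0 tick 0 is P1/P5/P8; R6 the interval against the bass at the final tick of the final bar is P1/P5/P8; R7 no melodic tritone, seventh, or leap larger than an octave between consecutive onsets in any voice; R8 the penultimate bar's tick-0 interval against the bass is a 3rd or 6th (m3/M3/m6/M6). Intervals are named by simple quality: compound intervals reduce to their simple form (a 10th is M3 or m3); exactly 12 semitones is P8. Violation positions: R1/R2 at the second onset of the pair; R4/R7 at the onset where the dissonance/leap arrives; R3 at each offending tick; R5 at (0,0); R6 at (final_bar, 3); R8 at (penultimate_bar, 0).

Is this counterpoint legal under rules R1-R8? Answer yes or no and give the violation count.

bar 0: v0=F3 v1=F4 v2=A4 (M3)
bar 1: v0=E3 v1=E4 v2=E4 (P8)
bar 2: v0=F3 v1=D4 v2=C4 (P5)
bar 3: v0=G3 v1=B3 v2=D4 (P5)
bar 4: v0=G3 v1=E4 v2=G4 (P8)
bar 5: v0=F3 v1=F4 v2=A4 (M3)
  R5 @ bar0.0: opens on M3
  R1 @ bar1.0: F3/F4 P8 -> E3/E4 P8 similar
  R2 @ bar1.0: F3/A4 M3 -> E3/E4 P8 similar
  R2 @ bar1.0: F4/A4 M3 -> E4/E4 P1 similar
  R3 @ bar2.0: D4 above C4
  R3 @ bar2.1: D4 above C4
  R3 @ bar2.2: D4 above C4
  R3 @ bar2.3: D4 above C4
  R1 @ bar3.0: F3/C4 P5 -> G3/D4 P5 similar
  R8 @ bar4.0: penult P8 not 3rd/6th
  R6 @ bar5.3: closes on M3

No (11 violations)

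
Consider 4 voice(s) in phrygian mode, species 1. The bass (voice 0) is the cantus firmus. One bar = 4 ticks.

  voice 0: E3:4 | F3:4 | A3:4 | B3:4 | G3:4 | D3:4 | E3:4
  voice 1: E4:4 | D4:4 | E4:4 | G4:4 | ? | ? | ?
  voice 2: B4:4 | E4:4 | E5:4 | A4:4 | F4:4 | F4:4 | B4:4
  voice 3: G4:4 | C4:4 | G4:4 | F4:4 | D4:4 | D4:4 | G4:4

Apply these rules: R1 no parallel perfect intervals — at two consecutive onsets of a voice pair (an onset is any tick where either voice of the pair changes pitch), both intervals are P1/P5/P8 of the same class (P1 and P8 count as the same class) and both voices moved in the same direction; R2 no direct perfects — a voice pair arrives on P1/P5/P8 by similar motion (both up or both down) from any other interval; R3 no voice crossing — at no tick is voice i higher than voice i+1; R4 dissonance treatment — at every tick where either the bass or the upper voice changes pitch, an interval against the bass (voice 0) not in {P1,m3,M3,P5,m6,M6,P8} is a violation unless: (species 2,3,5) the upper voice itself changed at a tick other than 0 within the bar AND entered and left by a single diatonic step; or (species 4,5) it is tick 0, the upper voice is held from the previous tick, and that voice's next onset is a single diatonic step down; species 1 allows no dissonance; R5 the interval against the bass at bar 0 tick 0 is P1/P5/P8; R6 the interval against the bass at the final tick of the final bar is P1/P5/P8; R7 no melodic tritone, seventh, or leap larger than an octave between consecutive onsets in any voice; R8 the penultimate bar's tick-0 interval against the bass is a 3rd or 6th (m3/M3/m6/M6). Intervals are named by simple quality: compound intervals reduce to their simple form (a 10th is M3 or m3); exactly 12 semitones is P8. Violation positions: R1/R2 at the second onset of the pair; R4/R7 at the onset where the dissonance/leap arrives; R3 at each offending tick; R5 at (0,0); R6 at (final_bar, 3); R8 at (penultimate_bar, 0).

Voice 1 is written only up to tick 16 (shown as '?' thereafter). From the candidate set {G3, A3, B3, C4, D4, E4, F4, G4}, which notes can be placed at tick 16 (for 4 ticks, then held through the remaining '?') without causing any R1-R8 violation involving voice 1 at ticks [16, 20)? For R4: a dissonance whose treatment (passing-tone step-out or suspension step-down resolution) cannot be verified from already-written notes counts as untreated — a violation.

G3: violates R2
A3: violates R4,R7
B3: legal
C4: violates R4
D4: violates R2
E4: legal
F4: violates R2,R4
G4: violates R3

{B3, E4}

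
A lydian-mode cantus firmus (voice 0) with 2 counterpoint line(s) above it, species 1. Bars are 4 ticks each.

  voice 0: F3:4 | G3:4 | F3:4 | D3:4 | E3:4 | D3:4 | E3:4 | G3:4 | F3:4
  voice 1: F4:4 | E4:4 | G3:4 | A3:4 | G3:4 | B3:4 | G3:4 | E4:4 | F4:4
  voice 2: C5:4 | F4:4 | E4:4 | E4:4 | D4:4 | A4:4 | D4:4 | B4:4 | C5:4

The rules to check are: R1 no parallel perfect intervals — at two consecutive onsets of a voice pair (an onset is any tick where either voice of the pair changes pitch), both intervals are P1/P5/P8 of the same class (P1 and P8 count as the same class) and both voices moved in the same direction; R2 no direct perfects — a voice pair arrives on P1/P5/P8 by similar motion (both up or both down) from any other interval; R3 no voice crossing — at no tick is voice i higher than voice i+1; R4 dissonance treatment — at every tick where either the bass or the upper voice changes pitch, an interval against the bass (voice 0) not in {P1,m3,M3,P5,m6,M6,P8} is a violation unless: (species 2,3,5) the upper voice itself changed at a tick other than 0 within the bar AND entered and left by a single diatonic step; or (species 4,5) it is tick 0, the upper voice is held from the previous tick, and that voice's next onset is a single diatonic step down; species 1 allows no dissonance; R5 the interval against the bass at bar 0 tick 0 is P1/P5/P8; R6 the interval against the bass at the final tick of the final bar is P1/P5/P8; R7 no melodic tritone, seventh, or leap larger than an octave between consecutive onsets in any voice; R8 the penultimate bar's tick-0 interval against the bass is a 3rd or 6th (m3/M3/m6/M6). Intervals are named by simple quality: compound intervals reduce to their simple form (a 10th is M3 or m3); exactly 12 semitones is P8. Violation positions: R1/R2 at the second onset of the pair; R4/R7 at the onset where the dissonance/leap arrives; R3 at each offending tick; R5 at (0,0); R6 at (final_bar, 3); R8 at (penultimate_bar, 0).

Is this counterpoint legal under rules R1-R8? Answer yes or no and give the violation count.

No (10 violations)

bar 0: v0=F3 v1=F4 v2=C5 (P5)
bar 1: v0=G3 v1=E4 v2=F4 (m7)
bar 2: v0=F3 v1=G3 v2=E4 (M7)
bar 3: v0=D3 v1=A3 v2=E4 (M2)
bar 4: v0=E3 v1=G3 v2=D4 (m7)
bar 5: v0=D3 v1=B3 v2=A4 (P5)
bar 6: v0=E3 v1=G3 v2=D4 (m7)
bar 7: v0=G3 v1=E4 v2=B4 (M3)
bar 8: v0=F3 v1=F4 v2=C5 (P5)
  R4 @ bar1.0: G3/F4 m7 untreated
  R4 @ bar2.0: F3/G3 M2 untreated
  R4 @ bar2.0: F3/E4 M7 untreated
  R4 @ bar3.0: D3/E4 M2 untreated
  R1 @ bar4.0: A3/E4 P5 -> G3/D4 P5 similar
  R4 @ bar4.0: E3/D4 m7 untreated
  R2 @ bar6.0: B3/A4 m7 -> G3/D4 P5 similar
  R4 @ bar6.0: E3/D4 m7 untreated
  R1 @ bar7.0: G3/D4 P5 -> E4/B4 P5 similar
  R1 @ bar8.0: E4/B4 P5 -> F4/C5 P5 similar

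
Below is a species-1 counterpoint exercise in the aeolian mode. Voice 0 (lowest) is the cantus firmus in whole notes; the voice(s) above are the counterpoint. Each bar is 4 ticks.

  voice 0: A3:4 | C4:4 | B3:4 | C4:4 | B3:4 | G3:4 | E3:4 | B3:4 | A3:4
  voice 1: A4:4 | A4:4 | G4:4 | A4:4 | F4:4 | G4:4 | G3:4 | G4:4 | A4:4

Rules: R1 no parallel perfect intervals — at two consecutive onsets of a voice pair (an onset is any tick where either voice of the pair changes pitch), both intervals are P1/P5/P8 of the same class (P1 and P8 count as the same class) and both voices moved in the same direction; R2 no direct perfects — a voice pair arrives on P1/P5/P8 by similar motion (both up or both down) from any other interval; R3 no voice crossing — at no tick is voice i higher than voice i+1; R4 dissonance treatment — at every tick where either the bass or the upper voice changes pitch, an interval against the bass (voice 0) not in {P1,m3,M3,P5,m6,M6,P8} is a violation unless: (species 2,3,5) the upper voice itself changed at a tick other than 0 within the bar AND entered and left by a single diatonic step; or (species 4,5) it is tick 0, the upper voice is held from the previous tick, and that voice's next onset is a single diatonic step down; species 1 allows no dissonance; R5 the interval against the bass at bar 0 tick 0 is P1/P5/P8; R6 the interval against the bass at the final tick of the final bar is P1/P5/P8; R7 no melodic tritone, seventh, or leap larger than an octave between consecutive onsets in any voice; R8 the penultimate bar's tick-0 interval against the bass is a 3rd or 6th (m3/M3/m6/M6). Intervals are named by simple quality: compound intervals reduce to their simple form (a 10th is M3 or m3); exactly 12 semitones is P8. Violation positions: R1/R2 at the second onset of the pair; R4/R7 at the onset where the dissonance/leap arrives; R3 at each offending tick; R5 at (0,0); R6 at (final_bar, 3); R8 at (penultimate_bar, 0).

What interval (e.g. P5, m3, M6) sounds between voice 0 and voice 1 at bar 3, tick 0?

voice 0=C4 voice 1=A4 -> M6

M6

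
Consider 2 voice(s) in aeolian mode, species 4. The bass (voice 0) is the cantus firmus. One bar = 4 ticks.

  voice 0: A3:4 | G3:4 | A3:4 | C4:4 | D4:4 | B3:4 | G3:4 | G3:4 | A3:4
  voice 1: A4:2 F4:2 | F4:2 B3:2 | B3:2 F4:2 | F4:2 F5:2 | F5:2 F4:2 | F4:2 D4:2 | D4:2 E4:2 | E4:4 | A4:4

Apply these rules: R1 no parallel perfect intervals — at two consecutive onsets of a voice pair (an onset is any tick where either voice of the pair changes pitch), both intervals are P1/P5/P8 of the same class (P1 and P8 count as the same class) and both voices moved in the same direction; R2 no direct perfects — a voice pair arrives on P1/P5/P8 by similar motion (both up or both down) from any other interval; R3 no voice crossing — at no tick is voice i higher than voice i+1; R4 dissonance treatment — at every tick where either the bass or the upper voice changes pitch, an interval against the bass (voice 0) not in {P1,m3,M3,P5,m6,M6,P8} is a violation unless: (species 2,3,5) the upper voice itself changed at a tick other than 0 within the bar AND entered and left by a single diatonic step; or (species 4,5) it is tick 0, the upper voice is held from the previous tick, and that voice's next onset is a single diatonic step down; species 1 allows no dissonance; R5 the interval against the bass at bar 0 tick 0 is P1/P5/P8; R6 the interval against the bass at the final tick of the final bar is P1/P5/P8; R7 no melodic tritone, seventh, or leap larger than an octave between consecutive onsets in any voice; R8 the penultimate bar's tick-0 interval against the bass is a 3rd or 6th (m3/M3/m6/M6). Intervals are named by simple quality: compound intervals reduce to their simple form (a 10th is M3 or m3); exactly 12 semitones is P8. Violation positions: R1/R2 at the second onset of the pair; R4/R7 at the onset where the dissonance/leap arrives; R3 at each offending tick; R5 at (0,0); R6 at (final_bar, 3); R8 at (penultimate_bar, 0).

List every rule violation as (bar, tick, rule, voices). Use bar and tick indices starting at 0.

(1, 0, R4, (0, 1))
(1, 2, R7, (1,))
(2, 0, R4, (0, 1))
(2, 2, R7, (1,))
(3, 0, R4, (0, 1))
(3, 2, R4, (0, 1))
(5, 0, R4, (0, 1))
(8, 0, R2, (0, 1))

bar 0: v0=A3 v1=A4 downbeat P8
bar 1: v0=G3 v1=F4 downbeat m7
bar 2: v0=A3 v1=B3 downbeat M2
bar 3: v0=C4 v1=F4 downbeat P4
bar 4: v0=D4 v1=F5 downbeat m3
bar 5: v0=B3 v1=F4 downbeat TT
bar 6: v0=G3 v1=D4 downbeat P5
bar 7: v0=G3 v1=E4 downbeat M6
bar 8: v0=A3 v1=A4 downbeat P8
  -> R4 @ bar 1 tick 0 v(0, 1): G3/F4 m7 untreated
  -> R7 @ bar 1 tick 2 v(1,): F4->B3 leap 6st
  -> R4 @ bar 2 tick 0 v(0, 1): A3/B3 M2 untreated
  -> R7 @ bar 2 tick 2 v(1,): B3->F4 leap 6st
  -> R4 @ bar 3 tick 0 v(0, 1): C4/F4 P4 untreated
  -> R4 @ bar 3 tick 2 v(0, 1): C4/F5 P4 untreated
  -> R4 @ bar 5 tick 0 v(0, 1): B3/F4 TT untreated
  -> R2 @ bar 8 tick 0 v(0, 1): G3/E4 M6 -> A3/A4 P8 similar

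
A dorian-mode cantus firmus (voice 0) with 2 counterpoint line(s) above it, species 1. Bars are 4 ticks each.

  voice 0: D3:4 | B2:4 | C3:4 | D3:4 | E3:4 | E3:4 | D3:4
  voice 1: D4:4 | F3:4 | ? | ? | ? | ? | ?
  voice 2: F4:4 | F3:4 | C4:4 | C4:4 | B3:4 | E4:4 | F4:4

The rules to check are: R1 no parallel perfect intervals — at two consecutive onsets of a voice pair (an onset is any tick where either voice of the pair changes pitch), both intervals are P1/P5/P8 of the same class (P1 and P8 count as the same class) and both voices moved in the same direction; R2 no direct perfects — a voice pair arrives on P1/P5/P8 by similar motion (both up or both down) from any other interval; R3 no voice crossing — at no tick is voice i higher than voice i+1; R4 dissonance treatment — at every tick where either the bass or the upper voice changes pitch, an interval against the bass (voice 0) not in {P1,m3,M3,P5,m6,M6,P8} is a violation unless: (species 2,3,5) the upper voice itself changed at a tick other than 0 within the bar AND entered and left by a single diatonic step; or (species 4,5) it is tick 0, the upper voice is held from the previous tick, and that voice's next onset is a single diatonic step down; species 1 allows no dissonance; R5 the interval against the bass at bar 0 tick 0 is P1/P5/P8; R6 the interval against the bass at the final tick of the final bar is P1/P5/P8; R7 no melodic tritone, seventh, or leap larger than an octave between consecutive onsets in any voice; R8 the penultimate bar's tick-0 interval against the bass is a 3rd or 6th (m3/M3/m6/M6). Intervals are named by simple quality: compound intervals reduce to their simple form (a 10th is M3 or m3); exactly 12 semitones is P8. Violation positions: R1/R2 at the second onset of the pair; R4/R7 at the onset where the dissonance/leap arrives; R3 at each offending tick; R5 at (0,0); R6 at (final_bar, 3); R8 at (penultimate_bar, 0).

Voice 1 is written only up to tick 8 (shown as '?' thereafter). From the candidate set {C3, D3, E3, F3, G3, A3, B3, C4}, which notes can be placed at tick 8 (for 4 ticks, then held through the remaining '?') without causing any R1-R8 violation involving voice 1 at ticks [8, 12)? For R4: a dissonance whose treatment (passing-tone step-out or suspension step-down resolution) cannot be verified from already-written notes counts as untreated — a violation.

{A3, C3, E3}

C3: legal
D3: violates R4
E3: legal
F3: violates R4
G3: violates R2
A3: legal
B3: violates R4,R7
C4: violates R1,R2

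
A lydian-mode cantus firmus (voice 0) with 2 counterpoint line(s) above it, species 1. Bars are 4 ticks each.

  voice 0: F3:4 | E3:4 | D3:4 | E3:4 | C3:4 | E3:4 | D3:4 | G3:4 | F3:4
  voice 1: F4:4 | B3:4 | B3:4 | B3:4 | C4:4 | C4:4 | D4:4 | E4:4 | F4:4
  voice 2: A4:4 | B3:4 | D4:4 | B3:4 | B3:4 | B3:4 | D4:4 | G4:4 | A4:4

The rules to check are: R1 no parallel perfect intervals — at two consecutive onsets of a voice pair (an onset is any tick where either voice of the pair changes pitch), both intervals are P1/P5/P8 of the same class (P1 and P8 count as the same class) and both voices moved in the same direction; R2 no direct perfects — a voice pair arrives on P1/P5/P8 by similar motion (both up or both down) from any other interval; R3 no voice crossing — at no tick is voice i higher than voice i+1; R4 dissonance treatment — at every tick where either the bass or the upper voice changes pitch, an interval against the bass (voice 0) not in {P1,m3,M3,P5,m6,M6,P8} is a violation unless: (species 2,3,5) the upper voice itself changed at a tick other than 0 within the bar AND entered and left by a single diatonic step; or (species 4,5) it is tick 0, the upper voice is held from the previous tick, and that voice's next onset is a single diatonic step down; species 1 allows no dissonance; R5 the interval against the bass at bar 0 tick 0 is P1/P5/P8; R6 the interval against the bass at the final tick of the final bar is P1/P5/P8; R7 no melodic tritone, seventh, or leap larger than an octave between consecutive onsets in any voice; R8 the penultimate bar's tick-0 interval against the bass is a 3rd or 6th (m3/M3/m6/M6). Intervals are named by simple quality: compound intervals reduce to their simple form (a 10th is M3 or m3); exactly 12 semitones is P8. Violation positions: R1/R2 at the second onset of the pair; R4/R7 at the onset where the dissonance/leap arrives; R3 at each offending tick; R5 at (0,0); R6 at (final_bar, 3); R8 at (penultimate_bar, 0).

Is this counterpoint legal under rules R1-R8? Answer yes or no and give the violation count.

bar 0: v0=F3 v1=F4 v2=A4 (M3)
bar 1: v0=E3 v1=B3 v2=B3 (P5)
bar 2: v0=D3 v1=B3 v2=D4 (P8)
bar 3: v0=E3 v1=B3 v2=B3 (P5)
bar 4: v0=C3 v1=C4 v2=B3 (M7)
bar 5: v0=E3 v1=C4 v2=B3 (P5)
bar 6: v0=D3 v1=D4 v2=D4 (P8)
bar 7: v0=G3 v1=E4 v2=G4 (P8)
bar 8: v0=F3 v1=F4 v2=A4 (M3)
  R5 @ bar0.0: opens on M3
  R2 @ bar1.0: F3/F4 P8 -> E3/B3 P5 similar
  R2 @ bar1.0: F3/A4 M3 -> E3/B3 P5 similar
  R2 @ bar1.0: F4/A4 M3 -> B3/B3 P1 similar
  R7 @ bar1.0: F4->B3 leap 6st
  R7 @ bar1.0: A4->B3 leap 10st
  R3 @ bar4.0: C4 above B3
  R4 @ bar4.0: C3/B3 M7 untreated
  R3 @ bar4.1: C4 above B3
  R3 @ bar4.2: C4 above B3
  R3 @ bar4.3: C4 above B3
  R3 @ bar5.0: C4 above B3
  R3 @ bar5.1: C4 above B3
  R3 @ bar5.2: C4 above B3
  R3 @ bar5.3: C4 above B3
  R2 @ bar6.0: C4/B3 m2 -> D4/D4 P1 similar
  R1 @ bar7.0: D3/D4 P8 -> G3/G4 P8 similar
  R8 @ bar7.0: penult P8 not 3rd/6th
  R6 @ bar8.3: closes on M3

No (19 violations)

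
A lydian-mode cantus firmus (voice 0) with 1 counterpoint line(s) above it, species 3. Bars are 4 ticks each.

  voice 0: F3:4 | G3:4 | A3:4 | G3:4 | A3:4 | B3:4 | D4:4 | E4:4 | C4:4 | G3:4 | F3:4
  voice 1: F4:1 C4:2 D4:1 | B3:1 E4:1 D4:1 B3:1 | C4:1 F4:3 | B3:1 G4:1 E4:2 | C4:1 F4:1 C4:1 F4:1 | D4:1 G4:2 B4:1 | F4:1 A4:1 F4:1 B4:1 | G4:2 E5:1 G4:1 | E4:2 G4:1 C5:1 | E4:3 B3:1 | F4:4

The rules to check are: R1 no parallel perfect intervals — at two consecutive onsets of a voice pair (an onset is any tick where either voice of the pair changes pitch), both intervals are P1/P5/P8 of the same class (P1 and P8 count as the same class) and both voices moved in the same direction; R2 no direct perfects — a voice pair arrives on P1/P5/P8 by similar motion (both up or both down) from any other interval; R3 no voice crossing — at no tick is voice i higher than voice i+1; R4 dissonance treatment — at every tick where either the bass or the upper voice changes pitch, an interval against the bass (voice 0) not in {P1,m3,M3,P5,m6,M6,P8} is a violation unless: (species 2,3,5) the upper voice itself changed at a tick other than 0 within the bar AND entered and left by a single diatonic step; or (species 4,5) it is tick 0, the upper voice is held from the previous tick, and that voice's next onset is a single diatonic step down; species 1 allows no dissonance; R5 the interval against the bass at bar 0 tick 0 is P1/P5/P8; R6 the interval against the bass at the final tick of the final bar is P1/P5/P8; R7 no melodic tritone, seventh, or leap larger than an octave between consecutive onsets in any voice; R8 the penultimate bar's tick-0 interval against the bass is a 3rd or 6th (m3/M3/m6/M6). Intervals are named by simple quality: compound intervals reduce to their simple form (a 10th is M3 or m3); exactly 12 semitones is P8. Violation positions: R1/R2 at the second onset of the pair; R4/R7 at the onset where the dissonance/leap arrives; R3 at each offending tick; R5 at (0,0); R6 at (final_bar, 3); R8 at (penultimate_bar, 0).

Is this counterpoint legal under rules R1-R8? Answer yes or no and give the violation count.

bar 0: v0=F3 v1=F4 (P8)
bar 1: v0=G3 v1=B3 (M3)
bar 2: v0=A3 v1=C4 (m3)
bar 3: v0=G3 v1=B3 (M3)
bar 4: v0=A3 v1=C4 (m3)
bar 5: v0=B3 v1=D4 (m3)
bar 6: v0=D4 v1=F4 (m3)
bar 7: v0=E4 v1=G4 (m3)
bar 8: v0=C4 v1=E4 (M3)
bar 9: v0=G3 v1=E4 (M6)
bar 10: v0=F3 v1=F4 (P8)
  R7 @ bar3.0: F4->B3 leap 6st
  R7 @ bar6.0: B4->F4 leap 6st
  R7 @ bar6.3: F4->B4 leap 6st
  R7 @ bar10.0: B3->F4 leap 6st

No (4 violations)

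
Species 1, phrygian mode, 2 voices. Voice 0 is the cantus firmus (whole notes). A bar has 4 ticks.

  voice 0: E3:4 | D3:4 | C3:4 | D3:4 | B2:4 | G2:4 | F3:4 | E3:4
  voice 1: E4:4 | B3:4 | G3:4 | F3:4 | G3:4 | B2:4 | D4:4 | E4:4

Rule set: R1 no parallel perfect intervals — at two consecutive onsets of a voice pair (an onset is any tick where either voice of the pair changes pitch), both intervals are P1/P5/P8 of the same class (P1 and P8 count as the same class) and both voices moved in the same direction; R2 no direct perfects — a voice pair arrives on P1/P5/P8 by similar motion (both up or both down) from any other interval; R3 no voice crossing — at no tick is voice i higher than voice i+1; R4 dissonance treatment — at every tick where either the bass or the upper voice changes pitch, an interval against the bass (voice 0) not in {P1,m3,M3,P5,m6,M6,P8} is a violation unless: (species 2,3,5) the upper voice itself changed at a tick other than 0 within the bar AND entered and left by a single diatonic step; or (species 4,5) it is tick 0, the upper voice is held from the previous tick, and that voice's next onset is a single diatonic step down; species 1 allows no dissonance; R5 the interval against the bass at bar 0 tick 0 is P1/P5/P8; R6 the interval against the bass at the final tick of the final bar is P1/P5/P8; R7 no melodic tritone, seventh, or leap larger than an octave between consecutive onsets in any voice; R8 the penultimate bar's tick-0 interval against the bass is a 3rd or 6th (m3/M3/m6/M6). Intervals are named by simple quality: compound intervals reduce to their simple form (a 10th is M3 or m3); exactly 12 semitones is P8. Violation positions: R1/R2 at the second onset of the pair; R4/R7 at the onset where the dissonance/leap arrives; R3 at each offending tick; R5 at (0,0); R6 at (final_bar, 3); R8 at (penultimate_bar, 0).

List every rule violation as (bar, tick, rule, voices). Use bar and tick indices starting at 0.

(2, 0, R2, (0, 1))
(6, 0, R7, (0,))
(6, 0, R7, (1,))

bar 0: v0=E3 v1=E4 downbeat P8
bar 1: v0=D3 v1=B3 downbeat M6
bar 2: v0=C3 v1=G3 downbeat P5
bar 3: v0=D3 v1=F3 downbeat m3
bar 4: v0=B2 v1=G3 downbeat m6
bar 5: v0=G2 v1=B2 downbeat M3
bar 6: v0=F3 v1=D4 downbeat M6
bar 7: v0=E3 v1=E4 downbeat P8
  -> R2 @ bar 2 tick 0 v(0, 1): D3/B3 M6 -> C3/G3 P5 similar
  -> R7 @ bar 6 tick 0 v(0,): G2->F3 leap 10st
  -> R7 @ bar 6 tick 0 v(1,): B2->D4 leap 15st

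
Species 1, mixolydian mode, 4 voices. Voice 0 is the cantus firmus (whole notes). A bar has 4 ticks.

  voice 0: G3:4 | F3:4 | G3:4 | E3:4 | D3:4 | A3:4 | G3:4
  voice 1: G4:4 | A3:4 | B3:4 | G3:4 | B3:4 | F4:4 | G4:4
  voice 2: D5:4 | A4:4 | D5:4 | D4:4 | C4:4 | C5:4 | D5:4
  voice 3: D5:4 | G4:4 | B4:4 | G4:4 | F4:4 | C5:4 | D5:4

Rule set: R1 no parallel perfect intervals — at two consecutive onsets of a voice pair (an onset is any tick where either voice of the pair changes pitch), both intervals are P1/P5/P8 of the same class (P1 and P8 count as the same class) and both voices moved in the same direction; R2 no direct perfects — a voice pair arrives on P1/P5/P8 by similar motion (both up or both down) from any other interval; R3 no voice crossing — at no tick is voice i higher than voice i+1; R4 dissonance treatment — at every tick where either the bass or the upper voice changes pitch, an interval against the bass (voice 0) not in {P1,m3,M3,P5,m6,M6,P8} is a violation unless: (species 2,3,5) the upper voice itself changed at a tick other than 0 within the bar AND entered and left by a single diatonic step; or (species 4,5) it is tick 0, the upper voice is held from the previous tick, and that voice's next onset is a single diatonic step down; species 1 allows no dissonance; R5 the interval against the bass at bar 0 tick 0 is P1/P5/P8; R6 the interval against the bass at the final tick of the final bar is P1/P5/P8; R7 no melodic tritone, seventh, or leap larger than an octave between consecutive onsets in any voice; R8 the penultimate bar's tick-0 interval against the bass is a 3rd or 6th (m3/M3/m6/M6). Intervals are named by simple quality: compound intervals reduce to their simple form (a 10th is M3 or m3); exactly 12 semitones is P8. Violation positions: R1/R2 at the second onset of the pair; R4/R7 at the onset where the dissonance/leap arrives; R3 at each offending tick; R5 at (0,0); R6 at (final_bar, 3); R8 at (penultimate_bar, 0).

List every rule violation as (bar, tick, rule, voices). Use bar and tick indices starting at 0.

(1, 0, R2, (1, 2))
(1, 0, R3, (2, 3))
(1, 0, R4, (0, 3))
(1, 0, R7, (1,))
(1, 1, R3, (2, 3))
(1, 2, R3, (2, 3))
(1, 3, R3, (2, 3))
(2, 0, R2, (0, 2))
(2, 0, R2, (1, 3))
(2, 0, R3, (2, 3))
(2, 1, R3, (2, 3))
(2, 2, R3, (2, 3))
(2, 3, R3, (2, 3))
(3, 0, R1, (1, 3))
(3, 0, R2, (1, 2))
(3, 0, R4, (0, 2))
(4, 0, R4, (0, 2))
(5, 0, R2, (1, 2))
(5, 0, R2, (1, 3))
(5, 0, R2, (2, 3))
(5, 0, R7, (1,))
(6, 0, R1, (1, 2))
(6, 0, R1, (1, 3))
(6, 0, R1, (2, 3))

bar 0: v0=G3 v1=G4 v2=D5 v3=D5 downbeat P5
bar 1: v0=F3 v1=A3 v2=A4 v3=G4 downbeat M2
bar 2: v0=G3 v1=B3 v2=D5 v3=B4 downbeat M3
bar 3: v0=E3 v1=G3 v2=D4 v3=G4 downbeat m3
bar 4: v0=D3 v1=B3 v2=C4 v3=F4 downbeat m3
bar 5: v0=A3 v1=F4 v2=C5 v3=C5 downbeat m3
bar 6: v0=G3 v1=G4 v2=D5 v3=D5 downbeat P5
  -> R2 @ bar 1 tick 0 v(1, 2): G4/D5 P5 -> A3/A4 P8 similar
  -> R3 @ bar 1 tick 0 v(2, 3): A4 above G4
  -> R4 @ bar 1 tick 0 v(0, 3): F3/G4 M2 untreated
  -> R7 @ bar 1 tick 0 v(1,): G4->A3 leap 10st
  -> R3 @ bar 1 tick 1 v(2, 3): A4 above G4
  -> R3 @ bar 1 tick 2 v(2, 3): A4 above G4
  -> R3 @ bar 1 tick 3 v(2, 3): A4 above G4
  -> R2 @ bar 2 tick 0 v(0, 2): F3/A4 M3 -> G3/D5 P5 similar
  -> R2 @ bar 2 tick 0 v(1, 3): A3/G4 m7 -> B3/B4 P8 similar
  -> R3 @ bar 2 tick 0 v(2, 3): D5 above B4
  -> R3 @ bar 2 tick 1 v(2, 3): D5 above B4
  -> R3 @ bar 2 tick 2 v(2, 3): D5 above B4
  -> R3 @ bar 2 tick 3 v(2, 3): D5 above B4
  -> R1 @ bar 3 tick 0 v(1, 3): B3/B4 P8 -> G3/G4 P8 similar
  -> R2 @ bar 3 tick 0 v(1, 2): B3/D5 m3 -> G3/D4 P5 similar
  -> R4 @ bar 3 tick 0 v(0, 2): E3/D4 m7 untreated
  -> R4 @ bar 4 tick 0 v(0, 2): D3/C4 m7 untreated
  -> R2 @ bar 5 tick 0 v(1, 2): B3/C4 m2 -> F4/C5 P5 similar
  -> R2 @ bar 5 tick 0 v(1, 3): B3/F4 TT -> F4/C5 P5 similar
  -> R2 @ bar 5 tick 0 v(2, 3): C4/F4 P4 -> C5/C5 P1 similar
  -> R7 @ bar 5 tick 0 v(1,): B3->F4 leap 6st
  -> R1 @ bar 6 tick 0 v(1, 2): F4/C5 P5 -> G4/D5 P5 similar
  -> R1 @ bar 6 tick 0 v(1, 3): F4/C5 P5 -> G4/D5 P5 similar
  -> R1 @ bar 6 tick 0 v(2, 3): C5/C5 P1 -> D5/D5 P1 similar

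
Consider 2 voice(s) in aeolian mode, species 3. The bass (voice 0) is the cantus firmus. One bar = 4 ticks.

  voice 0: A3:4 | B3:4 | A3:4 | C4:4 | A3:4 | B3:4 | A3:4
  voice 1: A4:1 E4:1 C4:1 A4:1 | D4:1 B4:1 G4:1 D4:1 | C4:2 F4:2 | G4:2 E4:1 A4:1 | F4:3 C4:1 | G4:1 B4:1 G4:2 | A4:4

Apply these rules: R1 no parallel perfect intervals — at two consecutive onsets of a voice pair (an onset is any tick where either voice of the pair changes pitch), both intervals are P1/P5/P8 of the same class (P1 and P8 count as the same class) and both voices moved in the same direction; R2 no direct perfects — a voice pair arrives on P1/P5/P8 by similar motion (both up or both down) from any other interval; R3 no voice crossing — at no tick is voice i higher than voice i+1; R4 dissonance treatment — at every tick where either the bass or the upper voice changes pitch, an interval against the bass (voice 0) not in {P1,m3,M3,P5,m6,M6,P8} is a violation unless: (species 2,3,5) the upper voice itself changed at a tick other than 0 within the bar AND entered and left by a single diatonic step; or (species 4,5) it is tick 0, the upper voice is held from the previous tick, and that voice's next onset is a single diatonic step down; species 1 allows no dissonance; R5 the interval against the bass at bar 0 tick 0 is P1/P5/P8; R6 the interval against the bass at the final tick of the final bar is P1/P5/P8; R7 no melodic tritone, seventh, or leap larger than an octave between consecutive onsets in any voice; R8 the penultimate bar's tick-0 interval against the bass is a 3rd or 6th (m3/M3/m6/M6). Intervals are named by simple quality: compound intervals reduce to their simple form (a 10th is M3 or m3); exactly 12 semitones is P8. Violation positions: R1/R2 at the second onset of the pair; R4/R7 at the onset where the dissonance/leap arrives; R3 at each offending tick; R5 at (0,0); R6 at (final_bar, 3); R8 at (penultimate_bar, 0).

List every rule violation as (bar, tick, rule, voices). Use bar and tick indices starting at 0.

bar 0: v0=A3 v1=A4 downbeat P8
bar 1: v0=B3 v1=D4 downbeat m3
bar 2: v0=A3 v1=C4 downbeat m3
bar 3: v0=C4 v1=G4 downbeat P5
bar 4: v0=A3 v1=F4 downbeat m6
bar 5: v0=B3 v1=G4 downbeat m6
bar 6: v0=A3 v1=A4 downbeat P8
  -> R2 @ bar 3 tick 0 v(0, 1): A3/F4 m6 -> C4/G4 P5 similar

(3, 0, R2, (0, 1))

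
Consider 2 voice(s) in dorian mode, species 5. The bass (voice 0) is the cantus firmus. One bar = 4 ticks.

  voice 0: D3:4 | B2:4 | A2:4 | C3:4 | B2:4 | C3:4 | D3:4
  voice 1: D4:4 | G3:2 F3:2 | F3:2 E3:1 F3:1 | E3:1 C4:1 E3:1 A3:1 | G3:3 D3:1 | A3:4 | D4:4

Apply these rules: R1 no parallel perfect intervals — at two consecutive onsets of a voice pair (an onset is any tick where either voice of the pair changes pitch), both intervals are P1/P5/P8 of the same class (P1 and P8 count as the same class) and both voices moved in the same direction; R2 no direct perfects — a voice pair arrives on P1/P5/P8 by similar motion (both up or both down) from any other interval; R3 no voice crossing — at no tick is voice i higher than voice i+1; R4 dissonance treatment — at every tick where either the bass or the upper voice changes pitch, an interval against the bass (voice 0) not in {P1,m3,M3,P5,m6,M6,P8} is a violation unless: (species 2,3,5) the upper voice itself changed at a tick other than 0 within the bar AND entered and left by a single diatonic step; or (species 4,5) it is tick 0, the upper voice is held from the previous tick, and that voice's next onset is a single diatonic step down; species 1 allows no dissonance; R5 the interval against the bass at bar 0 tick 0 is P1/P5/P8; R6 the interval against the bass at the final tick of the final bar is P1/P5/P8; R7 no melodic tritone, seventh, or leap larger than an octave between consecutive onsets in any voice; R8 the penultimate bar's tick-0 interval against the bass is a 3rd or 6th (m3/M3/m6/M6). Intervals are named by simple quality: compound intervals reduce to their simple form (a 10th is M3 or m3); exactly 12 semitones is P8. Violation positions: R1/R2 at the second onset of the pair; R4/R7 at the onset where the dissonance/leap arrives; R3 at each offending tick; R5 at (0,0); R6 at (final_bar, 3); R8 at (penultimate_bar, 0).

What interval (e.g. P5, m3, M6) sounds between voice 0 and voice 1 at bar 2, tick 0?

m6

voice 0=A2 voice 1=F3 -> m6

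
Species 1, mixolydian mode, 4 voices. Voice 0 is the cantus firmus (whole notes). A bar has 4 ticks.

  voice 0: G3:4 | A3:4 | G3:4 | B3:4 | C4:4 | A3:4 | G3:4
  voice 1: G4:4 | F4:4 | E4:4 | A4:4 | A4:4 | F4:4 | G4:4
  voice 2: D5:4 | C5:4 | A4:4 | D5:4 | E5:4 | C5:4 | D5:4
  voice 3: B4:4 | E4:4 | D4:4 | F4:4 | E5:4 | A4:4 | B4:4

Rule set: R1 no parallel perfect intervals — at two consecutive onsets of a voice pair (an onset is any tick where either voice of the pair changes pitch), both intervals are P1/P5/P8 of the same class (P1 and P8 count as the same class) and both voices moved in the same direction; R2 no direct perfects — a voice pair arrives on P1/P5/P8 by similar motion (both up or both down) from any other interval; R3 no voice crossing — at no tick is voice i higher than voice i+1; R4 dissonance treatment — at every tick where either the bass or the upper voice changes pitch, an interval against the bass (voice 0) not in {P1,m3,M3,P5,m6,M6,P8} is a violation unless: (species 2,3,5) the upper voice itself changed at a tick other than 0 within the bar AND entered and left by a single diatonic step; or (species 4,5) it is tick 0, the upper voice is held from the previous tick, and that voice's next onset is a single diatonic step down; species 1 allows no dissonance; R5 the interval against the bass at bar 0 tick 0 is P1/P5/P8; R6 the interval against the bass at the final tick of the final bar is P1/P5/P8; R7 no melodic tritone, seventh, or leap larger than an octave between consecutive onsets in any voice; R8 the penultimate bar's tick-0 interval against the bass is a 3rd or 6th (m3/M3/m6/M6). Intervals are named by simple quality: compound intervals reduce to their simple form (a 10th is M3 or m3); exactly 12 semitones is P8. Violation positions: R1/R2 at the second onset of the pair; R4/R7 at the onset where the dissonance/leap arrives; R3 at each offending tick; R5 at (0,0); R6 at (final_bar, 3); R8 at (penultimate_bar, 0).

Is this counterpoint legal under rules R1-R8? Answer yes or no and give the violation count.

bar 0: v0=G3 v1=G4 v2=D5 v3=B4 (M3)
bar 1: v0=A3 v1=F4 v2=C5 v3=E4 (P5)
bar 2: v0=G3 v1=E4 v2=A4 v3=D4 (P5)
bar 3: v0=B3 v1=A4 v2=D5 v3=F4 (TT)
bar 4: v0=C4 v1=A4 v2=E5 v3=E5 (M3)
bar 5: v0=A3 v1=F4 v2=C5 v3=A4 (P8)
bar 6: v0=G3 v1=G4 v2=D5 v3=B4 (M3)
  R3 @ bar0.0: D5 above B4
  R5 @ bar0.0: opens on M3
  R3 @ bar0.1: D5 above B4
  R3 @ bar0.2: D5 above B4
  R3 @ bar0.3: D5 above B4
  R1 @ bar1.0: G4/D5 P5 -> F4/C5 P5 similar
  R3 @ bar1.0: C5 above E4
  R3 @ bar1.1: C5 above E4
  R3 @ bar1.2: C5 above E4
  R3 @ bar1.3: C5 above E4
  R1 @ bar2.0: A3/E4 P5 -> G3/D4 P5 similar
  R2 @ bar2.0: C5/E4 m6 -> A4/D4 P5 similar
  R3 @ bar2.0: A4 above D4
  R4 @ bar2.0: G3/A4 M2 untreated
  R3 @ bar2.1: A4 above D4
  R3 @ bar2.2: A4 above D4
  R3 @ bar2.3: A4 above D4
  R3 @ bar3.0: D5 above F4
  R4 @ bar3.0: B3/A4 m7 untreated
  R4 @ bar3.0: B3/F4 TT untreated
  R3 @ bar3.1: D5 above F4
  R3 @ bar3.2: D5 above F4
  R3 @ bar3.3: D5 above F4
  R2 @ bar4.0: D5/F4 M6 -> E5/E5 P1 similar
  R7 @ bar4.0: F4->E5 leap 11st
  R1 @ bar5.0: A4/E5 P5 -> F4/C5 P5 similar
  R2 @ bar5.0: C4/E5 M3 -> A3/A4 P8 similar
  R3 @ bar5.0: C5 above A4
  R8 @ bar5.0: penult P8 not 3rd/6th
  R3 @ bar5.1: C5 above A4
  R3 @ bar5.2: C5 above A4
  R3 @ bar5.3: C5 above A4
  R1 @ bar6.0: F4/C5 P5 -> G4/D5 P5 similar
  R3 @ bar6.0: D5 above B4
  R3 @ bar6.1: D5 above B4
  R3 @ bar6.2: D5 above B4
  R3 @ bar6.3: D5 above B4
  R6 @ bar6.3: closes on M3

No (38 violations)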